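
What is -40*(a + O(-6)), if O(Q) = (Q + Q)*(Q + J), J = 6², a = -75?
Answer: 17400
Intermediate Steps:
J = 36
O(Q) = 2*Q*(36 + Q) (O(Q) = (Q + Q)*(Q + 36) = (2*Q)*(36 + Q) = 2*Q*(36 + Q))
-40*(a + O(-6)) = -40*(-75 + 2*(-6)*(36 - 6)) = -40*(-75 + 2*(-6)*30) = -40*(-75 - 360) = -40*(-435) = 17400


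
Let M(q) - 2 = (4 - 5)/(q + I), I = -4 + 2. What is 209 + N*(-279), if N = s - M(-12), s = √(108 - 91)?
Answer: 11017/14 - 279*√17 ≈ -363.42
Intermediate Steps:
I = -2
M(q) = 2 - 1/(-2 + q) (M(q) = 2 + (4 - 5)/(q - 2) = 2 - 1/(-2 + q))
s = √17 ≈ 4.1231
N = -29/14 + √17 (N = √17 - (-5 + 2*(-12))/(-2 - 12) = √17 - (-5 - 24)/(-14) = √17 - (-1)*(-29)/14 = √17 - 1*29/14 = √17 - 29/14 = -29/14 + √17 ≈ 2.0517)
209 + N*(-279) = 209 + (-29/14 + √17)*(-279) = 209 + (8091/14 - 279*√17) = 11017/14 - 279*√17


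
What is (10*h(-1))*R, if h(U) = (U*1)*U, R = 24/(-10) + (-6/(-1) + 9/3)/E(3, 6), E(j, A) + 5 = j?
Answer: -69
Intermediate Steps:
E(j, A) = -5 + j
R = -69/10 (R = 24/(-10) + (-6/(-1) + 9/3)/(-5 + 3) = 24*(-⅒) + (-6*(-1) + 9*(⅓))/(-2) = -12/5 + (6 + 3)*(-½) = -12/5 + 9*(-½) = -12/5 - 9/2 = -69/10 ≈ -6.9000)
h(U) = U² (h(U) = U*U = U²)
(10*h(-1))*R = (10*(-1)²)*(-69/10) = (10*1)*(-69/10) = 10*(-69/10) = -69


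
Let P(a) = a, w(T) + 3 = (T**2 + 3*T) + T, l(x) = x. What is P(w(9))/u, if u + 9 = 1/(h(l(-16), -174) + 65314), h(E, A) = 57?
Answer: -3726147/294169 ≈ -12.667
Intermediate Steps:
w(T) = -3 + T**2 + 4*T (w(T) = -3 + ((T**2 + 3*T) + T) = -3 + (T**2 + 4*T) = -3 + T**2 + 4*T)
u = -588338/65371 (u = -9 + 1/(57 + 65314) = -9 + 1/65371 = -588338/65371 ≈ -9.0000)
P(w(9))/u = (-3 + 9**2 + 4*9)/(-588338/65371) = (-3 + 81 + 36)*(-65371/588338) = 114*(-65371/588338) = -3726147/294169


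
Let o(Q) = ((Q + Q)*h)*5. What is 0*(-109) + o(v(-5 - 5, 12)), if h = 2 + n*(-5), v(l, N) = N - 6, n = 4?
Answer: -1080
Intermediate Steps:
v(l, N) = -6 + N
h = -18 (h = 2 + 4*(-5) = 2 - 20 = -18)
o(Q) = -180*Q (o(Q) = ((Q + Q)*(-18))*5 = ((2*Q)*(-18))*5 = -36*Q*5 = -180*Q)
0*(-109) + o(v(-5 - 5, 12)) = 0*(-109) - 180*(-6 + 12) = 0 - 180*6 = 0 - 1080 = -1080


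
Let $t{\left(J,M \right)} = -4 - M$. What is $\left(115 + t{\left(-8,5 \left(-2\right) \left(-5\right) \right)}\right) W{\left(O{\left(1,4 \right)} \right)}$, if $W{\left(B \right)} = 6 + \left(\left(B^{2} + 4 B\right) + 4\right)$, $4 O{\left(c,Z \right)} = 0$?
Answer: $610$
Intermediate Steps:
$O{\left(c,Z \right)} = 0$ ($O{\left(c,Z \right)} = \frac{1}{4} \cdot 0 = 0$)
$W{\left(B \right)} = 10 + B^{2} + 4 B$ ($W{\left(B \right)} = 6 + \left(4 + B^{2} + 4 B\right) = 10 + B^{2} + 4 B$)
$\left(115 + t{\left(-8,5 \left(-2\right) \left(-5\right) \right)}\right) W{\left(O{\left(1,4 \right)} \right)} = \left(115 - \left(4 + 5 \left(-2\right) \left(-5\right)\right)\right) \left(10 + 0^{2} + 4 \cdot 0\right) = \left(115 - \left(4 - -50\right)\right) \left(10 + 0 + 0\right) = \left(115 - 54\right) 10 = 61 \cdot 10 = 610$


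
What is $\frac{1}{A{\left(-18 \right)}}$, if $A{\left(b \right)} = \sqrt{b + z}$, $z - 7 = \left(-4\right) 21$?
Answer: $- \frac{i \sqrt{95}}{95} \approx - 0.1026 i$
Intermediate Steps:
$z = -77$ ($z = 7 - 84 = -77$)
$A{\left(b \right)} = \sqrt{-77 + b}$ ($A{\left(b \right)} = \sqrt{b - 77} = \sqrt{-77 + b}$)
$\frac{1}{A{\left(-18 \right)}} = \frac{1}{\sqrt{-77 - 18}} = \frac{1}{\sqrt{-95}} = \frac{1}{i \sqrt{95}} = - \frac{i \sqrt{95}}{95}$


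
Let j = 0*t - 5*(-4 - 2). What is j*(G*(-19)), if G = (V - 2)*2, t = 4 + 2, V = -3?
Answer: 5700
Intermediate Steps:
t = 6
G = -10 (G = (-3 - 2)*2 = -5*2 = -10)
j = 30 (j = 0*6 - 5*(-4 - 2) = 0 - 5*(-6) = 0 + 30 = 30)
j*(G*(-19)) = 30*(-10*(-19)) = 30*190 = 5700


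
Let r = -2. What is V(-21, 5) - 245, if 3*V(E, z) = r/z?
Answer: -3677/15 ≈ -245.13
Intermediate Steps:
V(E, z) = -2/(3*z) (V(E, z) = (-2/z)/3 = -2/(3*z))
V(-21, 5) - 245 = -⅔/5 - 245 = -⅔*⅕ - 245 = -2/15 - 245 = -3677/15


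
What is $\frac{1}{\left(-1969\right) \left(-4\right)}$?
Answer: $\frac{1}{7876} \approx 0.00012697$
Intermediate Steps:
$\frac{1}{\left(-1969\right) \left(-4\right)} = \frac{1}{7876}$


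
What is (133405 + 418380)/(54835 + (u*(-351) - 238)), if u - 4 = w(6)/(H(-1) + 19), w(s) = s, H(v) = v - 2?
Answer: 4414280/424491 ≈ 10.399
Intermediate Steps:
H(v) = -2 + v
u = 35/8 (u = 4 + 6/((-2 - 1) + 19) = 4 + 6/(-3 + 19) = 4 + 6/16 = 4 + 6*(1/16) = 4 + 3/8 = 35/8 ≈ 4.3750)
(133405 + 418380)/(54835 + (u*(-351) - 238)) = (133405 + 418380)/(54835 + ((35/8)*(-351) - 238)) = 551785/(54835 + (-12285/8 - 238)) = 551785/(54835 - 14189/8) = 551785/(424491/8) = 551785*(8/424491) = 4414280/424491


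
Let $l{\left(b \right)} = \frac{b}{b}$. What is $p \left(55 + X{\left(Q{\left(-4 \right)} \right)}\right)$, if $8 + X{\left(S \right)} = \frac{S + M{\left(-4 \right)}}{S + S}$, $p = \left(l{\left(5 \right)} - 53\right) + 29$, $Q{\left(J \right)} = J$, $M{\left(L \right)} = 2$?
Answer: $- \frac{4347}{4} \approx -1086.8$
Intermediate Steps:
$l{\left(b \right)} = 1$
$p = -23$ ($p = \left(1 - 53\right) + 29 = -52 + 29 = -23$)
$X{\left(S \right)} = -8 + \frac{2 + S}{2 S}$ ($X{\left(S \right)} = -8 + \frac{S + 2}{S + S} = -8 + \frac{2 + S}{2 S}$)
$p \left(55 + X{\left(Q{\left(-4 \right)} \right)}\right) = - 23 \left(55 - \left(\frac{15}{2} - \frac{1}{-4}\right)\right) = - 23 \left(55 - \frac{31}{4}\right) = \left(-23\right) \frac{189}{4} = - \frac{4347}{4}$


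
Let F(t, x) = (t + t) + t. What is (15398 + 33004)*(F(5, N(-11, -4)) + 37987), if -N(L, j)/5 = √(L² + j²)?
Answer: 1839372804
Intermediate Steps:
N(L, j) = -5*√(L² + j²)
F(t, x) = 3*t (F(t, x) = 2*t + t = 3*t)
(15398 + 33004)*(F(5, N(-11, -4)) + 37987) = (15398 + 33004)*(3*5 + 37987) = 48402*(15 + 37987) = 48402*38002 = 1839372804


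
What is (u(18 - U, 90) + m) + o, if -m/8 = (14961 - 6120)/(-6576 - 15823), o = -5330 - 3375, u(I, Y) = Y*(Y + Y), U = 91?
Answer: 167951233/22399 ≈ 7498.2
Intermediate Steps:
u(I, Y) = 2*Y² (u(I, Y) = Y*(2*Y) = 2*Y²)
o = -8705
m = 70728/22399 (m = -8*(14961 - 6120)/(-6576 - 15823) = -70728/(-22399) = -70728*(-1)/22399 = -8*(-8841/22399) = 70728/22399 ≈ 3.1576)
(u(18 - U, 90) + m) + o = (2*90² + 70728/22399) - 8705 = (2*8100 + 70728/22399) - 8705 = (16200 + 70728/22399) - 8705 = 362934528/22399 - 8705 = 167951233/22399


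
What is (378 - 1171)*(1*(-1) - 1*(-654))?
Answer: -517829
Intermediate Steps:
(378 - 1171)*(1*(-1) - 1*(-654)) = -793*(-1 + 654) = -793*653 = -517829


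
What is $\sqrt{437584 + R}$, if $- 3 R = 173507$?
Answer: $\frac{\sqrt{3417735}}{3} \approx 616.24$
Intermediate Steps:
$R = - \frac{173507}{3}$ ($R = \left(- \frac{1}{3}\right) 173507 = - \frac{173507}{3} \approx -57836.0$)
$\sqrt{437584 + R} = \sqrt{437584 - \frac{173507}{3}} = \sqrt{\frac{1139245}{3}} = \frac{\sqrt{3417735}}{3}$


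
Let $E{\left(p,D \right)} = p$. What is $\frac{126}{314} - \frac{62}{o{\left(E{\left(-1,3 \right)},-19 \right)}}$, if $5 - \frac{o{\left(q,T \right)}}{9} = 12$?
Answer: $\frac{13703}{9891} \approx 1.3854$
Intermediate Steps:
$o{\left(q,T \right)} = -63$ ($o{\left(q,T \right)} = 45 - 108 = -63$)
$\frac{126}{314} - \frac{62}{o{\left(E{\left(-1,3 \right)},-19 \right)}} = \frac{126}{314} - \frac{62}{-63} = 126 \cdot \frac{1}{314} - - \frac{62}{63} = \frac{63}{157} + \frac{62}{63} = \frac{13703}{9891}$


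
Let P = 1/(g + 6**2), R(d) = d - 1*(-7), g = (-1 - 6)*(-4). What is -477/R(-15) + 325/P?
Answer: 166877/8 ≈ 20860.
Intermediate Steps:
g = 28 (g = -7*(-4) = 28)
R(d) = 7 + d (R(d) = d + 7 = 7 + d)
P = 1/64 (P = 1/(28 + 6**2) = 1/(28 + 36) = 1/64 ≈ 0.015625)
-477/R(-15) + 325/P = -477/(7 - 15) + 325/(1/64) = -477/(-8) + 325*64 = -477*(-1/8) + 20800 = 477/8 + 20800 = 166877/8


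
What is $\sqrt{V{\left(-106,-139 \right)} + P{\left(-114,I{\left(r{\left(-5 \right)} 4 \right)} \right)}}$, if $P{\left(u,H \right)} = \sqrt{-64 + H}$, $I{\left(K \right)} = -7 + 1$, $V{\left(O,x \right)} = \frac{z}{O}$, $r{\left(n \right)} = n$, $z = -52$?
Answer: $\frac{\sqrt{1378 + 2809 i \sqrt{70}}}{53} \approx 2.1061 + 1.9863 i$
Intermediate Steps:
$V{\left(O,x \right)} = - \frac{52}{O}$
$I{\left(K \right)} = -6$
$\sqrt{V{\left(-106,-139 \right)} + P{\left(-114,I{\left(r{\left(-5 \right)} 4 \right)} \right)}} = \sqrt{- \frac{52}{-106} + \sqrt{-64 - 6}} = \sqrt{\left(-52\right) \left(- \frac{1}{106}\right) + \sqrt{-70}} = \sqrt{\frac{26}{53} + i \sqrt{70}}$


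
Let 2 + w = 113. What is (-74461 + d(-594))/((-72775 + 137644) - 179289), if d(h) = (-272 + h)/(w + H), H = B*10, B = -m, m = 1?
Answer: 7521427/11556420 ≈ 0.65084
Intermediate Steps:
w = 111 (w = -2 + 113 = 111)
B = -1 (B = -1*1 = -1)
H = -10 (H = -1*10 = -10)
d(h) = -272/101 + h/101 (d(h) = (-272 + h)/(111 - 10) = (-272 + h)/101 = (-272 + h)*(1/101) = -272/101 + h/101)
(-74461 + d(-594))/((-72775 + 137644) - 179289) = (-74461 + (-272/101 + (1/101)*(-594)))/((-72775 + 137644) - 179289) = (-74461 + (-272/101 - 594/101))/(64869 - 179289) = (-74461 - 866/101)/(-114420) = -7521427/101*(-1/114420) = 7521427/11556420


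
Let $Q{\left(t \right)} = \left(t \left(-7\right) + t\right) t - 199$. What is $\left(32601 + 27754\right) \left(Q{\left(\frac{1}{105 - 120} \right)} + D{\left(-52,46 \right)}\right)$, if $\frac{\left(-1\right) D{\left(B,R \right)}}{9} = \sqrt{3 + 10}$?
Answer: $- \frac{180183817}{15} - 543195 \sqrt{13} \approx -1.3971 \cdot 10^{7}$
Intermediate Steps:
$D{\left(B,R \right)} = - 9 \sqrt{13}$ ($D{\left(B,R \right)} = - 9 \sqrt{3 + 10} = - 9 \sqrt{13}$)
$Q{\left(t \right)} = -199 - 6 t^{2}$ ($Q{\left(t \right)} = \left(- 7 t + t\right) t - 199 = - 6 t t - 199 = - 6 t^{2} - 199 = -199 - 6 t^{2}$)
$\left(32601 + 27754\right) \left(Q{\left(\frac{1}{105 - 120} \right)} + D{\left(-52,46 \right)}\right) = \left(32601 + 27754\right) \left(\left(-199 - 6 \left(\frac{1}{105 - 120}\right)^{2}\right) - 9 \sqrt{13}\right) = 60355 \left(\left(-199 - 6 \left(\frac{1}{-15}\right)^{2}\right) - 9 \sqrt{13}\right) = 60355 \left(\left(-199 - 6 \left(- \frac{1}{15}\right)^{2}\right) - 9 \sqrt{13}\right) = 60355 \left(\left(-199 - \frac{2}{75}\right) - 9 \sqrt{13}\right) = 60355 \left(- \frac{14927}{75} - 9 \sqrt{13}\right) = - \frac{180183817}{15} - 543195 \sqrt{13}$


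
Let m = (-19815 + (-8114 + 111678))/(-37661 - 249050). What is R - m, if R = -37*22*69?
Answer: -16103326277/286711 ≈ -56166.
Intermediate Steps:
R = -56166 (R = -814*69 = -56166)
m = -83749/286711 (m = (-19815 + 103564)/(-286711) = 83749*(-1/286711) = -83749/286711 ≈ -0.29210)
R - m = -56166 - 1*(-83749/286711) = -56166 + 83749/286711 = -16103326277/286711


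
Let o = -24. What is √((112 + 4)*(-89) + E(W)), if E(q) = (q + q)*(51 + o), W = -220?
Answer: 2*I*√5551 ≈ 149.01*I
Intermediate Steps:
E(q) = 54*q (E(q) = (q + q)*(51 - 24) = (2*q)*27 = 54*q)
√((112 + 4)*(-89) + E(W)) = √((112 + 4)*(-89) + 54*(-220)) = √(116*(-89) - 11880) = √(-10324 - 11880) = √(-22204) = 2*I*√5551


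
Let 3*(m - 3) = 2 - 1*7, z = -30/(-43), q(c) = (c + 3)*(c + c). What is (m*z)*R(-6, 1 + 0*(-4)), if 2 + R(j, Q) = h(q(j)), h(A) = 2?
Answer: 0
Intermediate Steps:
q(c) = 2*c*(3 + c) (q(c) = (3 + c)*(2*c) = 2*c*(3 + c))
z = 30/43 (z = -30*(-1/43) = 30/43 ≈ 0.69767)
R(j, Q) = 0 (R(j, Q) = -2 + 2 = 0)
m = 4/3 (m = 3 + (2 - 1*7)/3 = 3 + (2 - 7)/3 = 3 + (⅓)*(-5) = 3 - 5/3 = 4/3 ≈ 1.3333)
(m*z)*R(-6, 1 + 0*(-4)) = ((4/3)*(30/43))*0 = (40/43)*0 = 0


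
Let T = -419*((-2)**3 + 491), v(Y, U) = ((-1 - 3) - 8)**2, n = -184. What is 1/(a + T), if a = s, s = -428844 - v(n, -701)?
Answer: -1/631365 ≈ -1.5839e-6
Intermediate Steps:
v(Y, U) = 144 (v(Y, U) = (-4 - 8)**2 = (-12)**2 = 144)
T = -202377 (T = -419*(-8 + 491) = -419*483 = -202377)
s = -428988 (s = -428844 - 1*144 = -428844 - 144 = -428988)
a = -428988
1/(a + T) = 1/(-428988 - 202377) = 1/(-631365) = -1/631365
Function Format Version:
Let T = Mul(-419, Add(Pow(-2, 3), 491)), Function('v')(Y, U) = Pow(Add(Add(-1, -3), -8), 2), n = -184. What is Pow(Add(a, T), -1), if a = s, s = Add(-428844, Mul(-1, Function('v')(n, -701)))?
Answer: Rational(-1, 631365) ≈ -1.5839e-6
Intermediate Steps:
Function('v')(Y, U) = 144 (Function('v')(Y, U) = Pow(Add(-4, -8), 2) = Pow(-12, 2) = 144)
T = -202377 (T = Mul(-419, Add(-8, 491)) = Mul(-419, 483) = -202377)
s = -428988 (s = Add(-428844, Mul(-1, 144)) = Add(-428844, -144) = -428988)
a = -428988
Pow(Add(a, T), -1) = Pow(Add(-428988, -202377), -1) = Pow(-631365, -1) = Rational(-1, 631365)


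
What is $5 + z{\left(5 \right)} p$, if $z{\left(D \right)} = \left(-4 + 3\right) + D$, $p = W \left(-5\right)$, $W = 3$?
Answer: $-55$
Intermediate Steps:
$p = -15$ ($p = 3 \left(-5\right) = -15$)
$z{\left(D \right)} = -1 + D$
$5 + z{\left(5 \right)} p = 5 + \left(-1 + 5\right) \left(-15\right) = 5 + 4 \left(-15\right) = 5 - 60 = -55$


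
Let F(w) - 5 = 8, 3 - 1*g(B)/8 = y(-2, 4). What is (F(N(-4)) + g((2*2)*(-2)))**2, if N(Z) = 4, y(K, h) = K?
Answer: 2809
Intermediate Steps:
g(B) = 40 (g(B) = 24 - 8*(-2) = 24 + 16 = 40)
F(w) = 13 (F(w) = 5 + 8 = 13)
(F(N(-4)) + g((2*2)*(-2)))**2 = (13 + 40)**2 = 53**2 = 2809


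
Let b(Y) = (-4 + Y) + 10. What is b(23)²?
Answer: 841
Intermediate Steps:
b(Y) = 6 + Y
b(23)² = (6 + 23)² = 29² = 841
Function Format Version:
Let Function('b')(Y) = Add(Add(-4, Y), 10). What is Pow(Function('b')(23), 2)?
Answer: 841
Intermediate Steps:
Function('b')(Y) = Add(6, Y)
Pow(Function('b')(23), 2) = Pow(Add(6, 23), 2) = Pow(29, 2) = 841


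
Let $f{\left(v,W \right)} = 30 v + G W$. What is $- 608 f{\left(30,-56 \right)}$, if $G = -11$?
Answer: $-921728$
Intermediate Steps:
$f{\left(v,W \right)} = - 11 W + 30 v$ ($f{\left(v,W \right)} = 30 v - 11 W = - 11 W + 30 v$)
$- 608 f{\left(30,-56 \right)} = - 608 \left(\left(-11\right) \left(-56\right) + 30 \cdot 30\right) = - 608 \left(616 + 900\right) = \left(-608\right) 1516 = -921728$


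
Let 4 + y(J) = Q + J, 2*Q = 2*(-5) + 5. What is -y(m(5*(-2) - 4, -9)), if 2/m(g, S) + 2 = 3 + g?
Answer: 173/26 ≈ 6.6538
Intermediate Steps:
m(g, S) = 2/(1 + g) (m(g, S) = 2/(-2 + (3 + g)) = 2/(1 + g))
Q = -5/2 (Q = (2*(-5) + 5)/2 = (-10 + 5)/2 = (½)*(-5) = -5/2 ≈ -2.5000)
y(J) = -13/2 + J (y(J) = -4 + (-5/2 + J) = -13/2 + J)
-y(m(5*(-2) - 4, -9)) = -(-13/2 + 2/(1 + (5*(-2) - 4))) = -(-13/2 + 2/(1 + (-10 - 4))) = -(-13/2 + 2/(1 - 14)) = -(-13/2 + 2/(-13)) = -(-13/2 + 2*(-1/13)) = -(-13/2 - 2/13) = -1*(-173/26) = 173/26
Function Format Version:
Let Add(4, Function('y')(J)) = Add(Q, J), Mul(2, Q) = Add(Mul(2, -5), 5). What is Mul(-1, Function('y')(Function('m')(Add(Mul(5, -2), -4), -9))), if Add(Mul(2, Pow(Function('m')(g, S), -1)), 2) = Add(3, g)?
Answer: Rational(173, 26) ≈ 6.6538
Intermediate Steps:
Function('m')(g, S) = Mul(2, Pow(Add(1, g), -1)) (Function('m')(g, S) = Mul(2, Pow(Add(-2, Add(3, g)), -1)) = Mul(2, Pow(Add(1, g), -1)))
Q = Rational(-5, 2) (Q = Mul(Rational(1, 2), Add(Mul(2, -5), 5)) = Mul(Rational(1, 2), Add(-10, 5)) = Mul(Rational(1, 2), -5) = Rational(-5, 2) ≈ -2.5000)
Function('y')(J) = Add(Rational(-13, 2), J) (Function('y')(J) = Add(-4, Add(Rational(-5, 2), J)) = Add(Rational(-13, 2), J))
Mul(-1, Function('y')(Function('m')(Add(Mul(5, -2), -4), -9))) = Mul(-1, Add(Rational(-13, 2), Mul(2, Pow(Add(1, Add(Mul(5, -2), -4)), -1)))) = Mul(-1, Add(Rational(-13, 2), Mul(2, Pow(Add(1, Add(-10, -4)), -1)))) = Mul(-1, Add(Rational(-13, 2), Mul(2, Pow(Add(1, -14), -1)))) = Mul(-1, Add(Rational(-13, 2), Mul(2, Pow(-13, -1)))) = Mul(-1, Add(Rational(-13, 2), Mul(2, Rational(-1, 13)))) = Mul(-1, Add(Rational(-13, 2), Rational(-2, 13))) = Mul(-1, Rational(-173, 26)) = Rational(173, 26)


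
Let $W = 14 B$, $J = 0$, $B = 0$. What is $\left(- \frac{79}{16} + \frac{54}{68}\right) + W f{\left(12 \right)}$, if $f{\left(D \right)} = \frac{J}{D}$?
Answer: $- \frac{1127}{272} \approx -4.1434$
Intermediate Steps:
$f{\left(D \right)} = 0$ ($f{\left(D \right)} = \frac{0}{D} = 0$)
$W = 0$ ($W = 14 \cdot 0 = 0$)
$\left(- \frac{79}{16} + \frac{54}{68}\right) + W f{\left(12 \right)} = \left(- \frac{79}{16} + \frac{54}{68}\right) + 0 \cdot 0 = \left(\left(-79\right) \frac{1}{16} + 54 \cdot \frac{1}{68}\right) + 0 = \left(- \frac{79}{16} + \frac{27}{34}\right) + 0 = - \frac{1127}{272} + 0 = - \frac{1127}{272}$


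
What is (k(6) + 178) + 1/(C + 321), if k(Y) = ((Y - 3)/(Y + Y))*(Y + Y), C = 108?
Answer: 77650/429 ≈ 181.00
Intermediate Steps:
k(Y) = -3 + Y (k(Y) = ((-3 + Y)/((2*Y)))*(2*Y) = ((-3 + Y)*(1/(2*Y)))*(2*Y) = ((-3 + Y)/(2*Y))*(2*Y) = -3 + Y)
(k(6) + 178) + 1/(C + 321) = ((-3 + 6) + 178) + 1/(108 + 321) = (3 + 178) + 1/429 = 181 + 1/429 = 77650/429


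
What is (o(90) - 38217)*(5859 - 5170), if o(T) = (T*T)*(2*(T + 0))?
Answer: 978230487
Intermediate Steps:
o(T) = 2*T³ (o(T) = T²*(2*T) = 2*T³)
(o(90) - 38217)*(5859 - 5170) = (2*90³ - 38217)*(5859 - 5170) = (2*729000 - 38217)*689 = (1458000 - 38217)*689 = 1419783*689 = 978230487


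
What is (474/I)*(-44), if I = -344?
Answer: 2607/43 ≈ 60.628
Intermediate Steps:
(474/I)*(-44) = (474/(-344))*(-44) = (474*(-1/344))*(-44) = -237/172*(-44) = 2607/43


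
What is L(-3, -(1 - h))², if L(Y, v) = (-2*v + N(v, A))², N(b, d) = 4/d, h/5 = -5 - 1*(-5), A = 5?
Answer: 38416/625 ≈ 61.466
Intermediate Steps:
h = 0 (h = 5*(-5 - 1*(-5)) = 5*(-5 + 5) = 5*0 = 0)
L(Y, v) = (⅘ - 2*v)² (L(Y, v) = (-2*v + 4/5)² = (-2*v + 4*(⅕))² = (-2*v + ⅘)² = (⅘ - 2*v)²)
L(-3, -(1 - h))² = (4*(-2 + 5*(-(1 - 1*0)))²/25)² = (4*(-2 + 5*(-(1 + 0)))²/25)² = (4*(-2 + 5*(-1*1))²/25)² = (4*(-2 + 5*(-1))²/25)² = (4*(-2 - 5)²/25)² = ((4/25)*(-7)²)² = ((4/25)*49)² = (196/25)² = 38416/625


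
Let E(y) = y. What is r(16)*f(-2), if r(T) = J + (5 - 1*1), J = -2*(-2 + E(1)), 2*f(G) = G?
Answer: -6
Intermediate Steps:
f(G) = G/2
J = 2 (J = -2*(-2 + 1) = -2*(-1) = 2)
r(T) = 6 (r(T) = 2 + (5 - 1*1) = 2 + (5 - 1) = 2 + 4 = 6)
r(16)*f(-2) = 6*((1/2)*(-2)) = 6*(-1) = -6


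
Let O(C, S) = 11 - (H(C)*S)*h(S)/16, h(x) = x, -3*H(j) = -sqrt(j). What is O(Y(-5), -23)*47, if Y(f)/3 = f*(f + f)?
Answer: 517 - 124315*sqrt(6)/48 ≈ -5826.9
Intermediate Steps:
H(j) = sqrt(j)/3 (H(j) = -(-1)*sqrt(j)/3 = sqrt(j)/3)
Y(f) = 6*f**2 (Y(f) = 3*(f*(f + f)) = 3*(f*(2*f)) = 3*(2*f**2) = 6*f**2)
O(C, S) = 11 - sqrt(C)*S**2/48 (O(C, S) = 11 - ((sqrt(C)/3)*S)*S/16 = 11 - (S*sqrt(C)/3)*S/16 = 11 - sqrt(C)*S**2/3/16 = 11 - sqrt(C)*S**2/48)
O(Y(-5), -23)*47 = (11 - 1/48*sqrt(6*(-5)**2)*(-23)**2)*47 = (11 - 1/48*sqrt(6*25)*529)*47 = (11 - 1/48*sqrt(150)*529)*47 = (11 - 1/48*5*sqrt(6)*529)*47 = (11 - 2645*sqrt(6)/48)*47 = 517 - 124315*sqrt(6)/48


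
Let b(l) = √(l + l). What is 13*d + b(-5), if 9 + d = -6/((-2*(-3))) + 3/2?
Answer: -221/2 + I*√10 ≈ -110.5 + 3.1623*I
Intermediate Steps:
b(l) = √2*√l (b(l) = √(2*l) = √2*√l)
d = -17/2 (d = -9 + (-6/((-2*(-3))) + 3/2) = -9 + (-6/6 + 3*(½)) = -9 + (-6*⅙ + 3/2) = -9 + (-1 + 3/2) = -9 + ½ = -17/2 ≈ -8.5000)
13*d + b(-5) = 13*(-17/2) + √2*√(-5) = -221/2 + √2*(I*√5) = -221/2 + I*√10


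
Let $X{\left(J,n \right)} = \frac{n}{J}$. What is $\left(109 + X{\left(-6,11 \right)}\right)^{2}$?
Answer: $\frac{413449}{36} \approx 11485.0$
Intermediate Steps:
$\left(109 + X{\left(-6,11 \right)}\right)^{2} = \left(109 + \frac{11}{-6}\right)^{2} = \left(109 + 11 \left(- \frac{1}{6}\right)\right)^{2} = \left(109 - \frac{11}{6}\right)^{2} = \left(\frac{643}{6}\right)^{2} = \frac{413449}{36}$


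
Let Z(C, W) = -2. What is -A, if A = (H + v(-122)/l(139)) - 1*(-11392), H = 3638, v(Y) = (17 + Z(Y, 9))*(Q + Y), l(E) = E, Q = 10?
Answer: -2087490/139 ≈ -15018.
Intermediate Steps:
v(Y) = 150 + 15*Y (v(Y) = (17 - 2)*(10 + Y) = 15*(10 + Y) = 150 + 15*Y)
A = 2087490/139 (A = (3638 + (150 + 15*(-122))/139) - 1*(-11392) = (3638 + (150 - 1830)*(1/139)) + 11392 = (3638 - 1680*1/139) + 11392 = (3638 - 1680/139) + 11392 = 504002/139 + 11392 = 2087490/139 ≈ 15018.)
-A = -1*2087490/139 = -2087490/139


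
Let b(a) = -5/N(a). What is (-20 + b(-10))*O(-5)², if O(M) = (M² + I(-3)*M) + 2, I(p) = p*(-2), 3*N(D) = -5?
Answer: -153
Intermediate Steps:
N(D) = -5/3 (N(D) = (⅓)*(-5) = -5/3)
I(p) = -2*p
O(M) = 2 + M² + 6*M (O(M) = (M² + (-2*(-3))*M) + 2 = (M² + 6*M) + 2 = 2 + M² + 6*M)
b(a) = 3 (b(a) = -5/(-5/3) = -5*(-⅗) = 3)
(-20 + b(-10))*O(-5)² = (-20 + 3)*(2 + (-5)² + 6*(-5))² = -17*(2 + 25 - 30)² = -17*(-3)² = -17*9 = -153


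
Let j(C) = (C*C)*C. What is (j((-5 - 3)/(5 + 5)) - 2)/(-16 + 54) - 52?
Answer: -123657/2375 ≈ -52.066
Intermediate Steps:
j(C) = C**3 (j(C) = C**2*C = C**3)
(j((-5 - 3)/(5 + 5)) - 2)/(-16 + 54) - 52 = (((-5 - 3)/(5 + 5))**3 - 2)/(-16 + 54) - 52 = ((-8/10)**3 - 2)/38 - 52 = ((-8*1/10)**3 - 2)*(1/38) - 52 = ((-4/5)**3 - 2)*(1/38) - 52 = (-64/125 - 2)*(1/38) - 52 = -314/125*1/38 - 52 = -157/2375 - 52 = -123657/2375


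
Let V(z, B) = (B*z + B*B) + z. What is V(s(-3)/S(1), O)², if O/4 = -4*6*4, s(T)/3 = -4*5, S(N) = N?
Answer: 29048430096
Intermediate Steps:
s(T) = -60 (s(T) = 3*(-4*5) = 3*(-20) = -60)
O = -384 (O = 4*(-4*6*4) = 4*(-24*4) = 4*(-96) = -384)
V(z, B) = z + B² + B*z (V(z, B) = (B*z + B²) + z = (B² + B*z) + z = z + B² + B*z)
V(s(-3)/S(1), O)² = (-60/1 + (-384)² - (-23040)/1)² = (-60*1 + 147456 - (-23040))² = (-60 + 147456 - 384*(-60))² = (-60 + 147456 + 23040)² = 170436² = 29048430096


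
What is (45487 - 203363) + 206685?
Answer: 48809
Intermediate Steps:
(45487 - 203363) + 206685 = -157876 + 206685 = 48809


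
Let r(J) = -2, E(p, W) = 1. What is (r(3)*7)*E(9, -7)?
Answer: -14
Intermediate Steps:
(r(3)*7)*E(9, -7) = -2*7*1 = -14*1 = -14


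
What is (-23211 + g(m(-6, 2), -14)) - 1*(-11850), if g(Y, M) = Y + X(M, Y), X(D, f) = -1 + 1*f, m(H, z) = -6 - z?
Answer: -11378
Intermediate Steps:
X(D, f) = -1 + f
g(Y, M) = -1 + 2*Y (g(Y, M) = Y + (-1 + Y) = -1 + 2*Y)
(-23211 + g(m(-6, 2), -14)) - 1*(-11850) = (-23211 + (-1 + 2*(-6 - 1*2))) - 1*(-11850) = (-23211 + (-1 + 2*(-6 - 2))) + 11850 = (-23211 + (-1 + 2*(-8))) + 11850 = (-23211 + (-1 - 16)) + 11850 = (-23211 - 17) + 11850 = -23228 + 11850 = -11378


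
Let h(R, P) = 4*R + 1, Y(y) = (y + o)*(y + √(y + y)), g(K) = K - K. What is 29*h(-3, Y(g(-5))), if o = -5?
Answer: -319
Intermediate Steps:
g(K) = 0
Y(y) = (-5 + y)*(y + √2*√y) (Y(y) = (y - 5)*(y + √(y + y)) = (-5 + y)*(y + √(2*y)) = (-5 + y)*(y + √2*√y))
h(R, P) = 1 + 4*R
29*h(-3, Y(g(-5))) = 29*(1 + 4*(-3)) = 29*(1 - 12) = 29*(-11) = -319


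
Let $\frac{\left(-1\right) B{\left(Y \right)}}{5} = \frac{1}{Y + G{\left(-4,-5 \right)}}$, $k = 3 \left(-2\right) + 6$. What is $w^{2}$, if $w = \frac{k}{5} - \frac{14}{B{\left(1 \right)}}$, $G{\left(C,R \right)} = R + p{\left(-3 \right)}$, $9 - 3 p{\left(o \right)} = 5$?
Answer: $\frac{12544}{225} \approx 55.751$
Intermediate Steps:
$p{\left(o \right)} = \frac{4}{3}$ ($p{\left(o \right)} = 3 - \frac{5}{3} = \frac{4}{3}$)
$k = 0$ ($k = -6 + 6 = 0$)
$G{\left(C,R \right)} = \frac{4}{3} + R$ ($G{\left(C,R \right)} = R + \frac{4}{3} = \frac{4}{3} + R$)
$B{\left(Y \right)} = - \frac{5}{- \frac{11}{3} + Y}$ ($B{\left(Y \right)} = - \frac{5}{Y + \left(\frac{4}{3} - 5\right)} = - \frac{5}{Y - \frac{11}{3}} = - \frac{5}{- \frac{11}{3} + Y}$)
$w = - \frac{112}{15}$ ($w = \frac{0}{5} - \frac{14}{\left(-15\right) \frac{1}{-11 + 3 \cdot 1}} = 0 \cdot \frac{1}{5} - \frac{14}{\left(-15\right) \frac{1}{-11 + 3}} = 0 - \frac{14}{\left(-15\right) \frac{1}{-8}} = 0 - \frac{14}{\left(-15\right) \left(- \frac{1}{8}\right)} = 0 - \frac{14}{\frac{15}{8}} = 0 - \frac{112}{15} = - \frac{112}{15} \approx -7.4667$)
$w^{2} = \left(- \frac{112}{15}\right)^{2} = \frac{12544}{225}$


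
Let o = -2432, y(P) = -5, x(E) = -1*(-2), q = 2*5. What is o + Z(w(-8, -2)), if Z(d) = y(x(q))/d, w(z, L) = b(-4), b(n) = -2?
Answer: -4859/2 ≈ -2429.5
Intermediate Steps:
w(z, L) = -2
q = 10
x(E) = 2
Z(d) = -5/d
o + Z(w(-8, -2)) = -2432 - 5/(-2) = -2432 - 5*(-½) = -2432 + 5/2 = -4859/2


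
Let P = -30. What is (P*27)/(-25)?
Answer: 162/5 ≈ 32.400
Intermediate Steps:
(P*27)/(-25) = -30*27/(-25) = -810*(-1/25) = 162/5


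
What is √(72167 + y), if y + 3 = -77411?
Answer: 3*I*√583 ≈ 72.436*I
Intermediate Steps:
y = -77414 (y = -3 - 77411 = -77414)
√(72167 + y) = √(72167 - 77414) = √(-5247) = 3*I*√583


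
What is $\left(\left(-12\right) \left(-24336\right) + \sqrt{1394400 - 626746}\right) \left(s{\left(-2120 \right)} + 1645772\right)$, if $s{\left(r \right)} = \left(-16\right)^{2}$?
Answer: $480692848896 + 1646028 \sqrt{767654} \approx 4.8214 \cdot 10^{11}$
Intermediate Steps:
$s{\left(r \right)} = 256$
$\left(\left(-12\right) \left(-24336\right) + \sqrt{1394400 - 626746}\right) \left(s{\left(-2120 \right)} + 1645772\right) = \left(\left(-12\right) \left(-24336\right) + \sqrt{1394400 - 626746}\right) \left(256 + 1645772\right) = \left(292032 + \sqrt{767654}\right) 1646028 = 480692848896 + 1646028 \sqrt{767654}$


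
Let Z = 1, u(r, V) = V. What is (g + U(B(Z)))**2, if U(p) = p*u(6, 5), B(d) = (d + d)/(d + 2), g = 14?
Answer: 2704/9 ≈ 300.44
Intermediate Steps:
B(d) = 2*d/(2 + d) (B(d) = (2*d)/(2 + d) = 2*d/(2 + d))
U(p) = 5*p (U(p) = p*5 = 5*p)
(g + U(B(Z)))**2 = (14 + 5*(2*1/(2 + 1)))**2 = (14 + 5*(2*1/3))**2 = (14 + 5*(2*1*(1/3)))**2 = (14 + 5*(2/3))**2 = (14 + 10/3)**2 = (52/3)**2 = 2704/9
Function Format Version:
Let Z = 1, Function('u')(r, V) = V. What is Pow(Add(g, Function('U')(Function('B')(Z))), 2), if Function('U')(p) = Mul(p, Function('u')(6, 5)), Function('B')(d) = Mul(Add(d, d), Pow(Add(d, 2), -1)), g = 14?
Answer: Rational(2704, 9) ≈ 300.44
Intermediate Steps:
Function('B')(d) = Mul(2, d, Pow(Add(2, d), -1)) (Function('B')(d) = Mul(Mul(2, d), Pow(Add(2, d), -1)) = Mul(2, d, Pow(Add(2, d), -1)))
Function('U')(p) = Mul(5, p) (Function('U')(p) = Mul(p, 5) = Mul(5, p))
Pow(Add(g, Function('U')(Function('B')(Z))), 2) = Pow(Add(14, Mul(5, Mul(2, 1, Pow(Add(2, 1), -1)))), 2) = Pow(Add(14, Mul(5, Mul(2, 1, Pow(3, -1)))), 2) = Pow(Add(14, Mul(5, Mul(2, 1, Rational(1, 3)))), 2) = Pow(Add(14, Mul(5, Rational(2, 3))), 2) = Pow(Add(14, Rational(10, 3)), 2) = Pow(Rational(52, 3), 2) = Rational(2704, 9)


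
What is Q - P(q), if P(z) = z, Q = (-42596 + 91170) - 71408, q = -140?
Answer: -22694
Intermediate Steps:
Q = -22834 (Q = 48574 - 71408 = -22834)
Q - P(q) = -22834 - 1*(-140) = -22834 + 140 = -22694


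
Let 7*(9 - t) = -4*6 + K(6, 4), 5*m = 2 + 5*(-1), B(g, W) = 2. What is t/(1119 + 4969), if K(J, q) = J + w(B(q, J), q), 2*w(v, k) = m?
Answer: 813/426160 ≈ 0.0019077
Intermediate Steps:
m = -⅗ (m = (2 + 5*(-1))/5 = (2 - 5)/5 = (⅕)*(-3) = -⅗ ≈ -0.60000)
w(v, k) = -3/10 (w(v, k) = (½)*(-⅗) = -3/10)
K(J, q) = -3/10 + J (K(J, q) = J - 3/10 = -3/10 + J)
t = 813/70 (t = 9 - (-4*6 + (-3/10 + 6))/7 = 9 - (-24 + 57/10)/7 = 9 - ⅐*(-183/10) = 9 + 183/70 = 813/70 ≈ 11.614)
t/(1119 + 4969) = 813/(70*(1119 + 4969)) = (813/70)/6088 = (813/70)*(1/6088) = 813/426160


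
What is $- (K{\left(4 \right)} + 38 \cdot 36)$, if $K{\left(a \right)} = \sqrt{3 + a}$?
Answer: $-1368 - \sqrt{7} \approx -1370.6$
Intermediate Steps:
$- (K{\left(4 \right)} + 38 \cdot 36) = - (\sqrt{3 + 4} + 38 \cdot 36) = - (\sqrt{7} + 1368) = - (1368 + \sqrt{7}) = -1368 - \sqrt{7}$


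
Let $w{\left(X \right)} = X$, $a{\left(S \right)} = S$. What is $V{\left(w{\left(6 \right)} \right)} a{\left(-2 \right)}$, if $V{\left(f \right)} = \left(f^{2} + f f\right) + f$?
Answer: $-156$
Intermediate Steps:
$V{\left(f \right)} = f + 2 f^{2}$ ($V{\left(f \right)} = \left(f^{2} + f^{2}\right) + f = 2 f^{2} + f = f + 2 f^{2}$)
$V{\left(w{\left(6 \right)} \right)} a{\left(-2 \right)} = 6 \left(1 + 2 \cdot 6\right) \left(-2\right) = 6 \left(1 + 12\right) \left(-2\right) = 6 \cdot 13 \left(-2\right) = 78 \left(-2\right) = -156$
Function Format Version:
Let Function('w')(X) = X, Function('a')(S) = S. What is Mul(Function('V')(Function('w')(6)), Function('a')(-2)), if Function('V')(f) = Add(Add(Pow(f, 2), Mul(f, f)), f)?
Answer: -156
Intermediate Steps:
Function('V')(f) = Add(f, Mul(2, Pow(f, 2))) (Function('V')(f) = Add(Add(Pow(f, 2), Pow(f, 2)), f) = Add(Mul(2, Pow(f, 2)), f) = Add(f, Mul(2, Pow(f, 2))))
Mul(Function('V')(Function('w')(6)), Function('a')(-2)) = Mul(Mul(6, Add(1, Mul(2, 6))), -2) = Mul(Mul(6, Add(1, 12)), -2) = Mul(Mul(6, 13), -2) = Mul(78, -2) = -156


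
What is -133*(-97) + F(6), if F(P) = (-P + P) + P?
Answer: 12907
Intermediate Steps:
F(P) = P (F(P) = 0 + P = P)
-133*(-97) + F(6) = -133*(-97) + 6 = 12901 + 6 = 12907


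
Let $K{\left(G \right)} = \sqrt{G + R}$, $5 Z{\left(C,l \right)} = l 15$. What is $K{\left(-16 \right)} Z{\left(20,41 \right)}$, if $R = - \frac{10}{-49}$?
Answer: $\frac{369 i \sqrt{86}}{7} \approx 488.85 i$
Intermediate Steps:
$R = \frac{10}{49}$ ($R = \left(-10\right) \left(- \frac{1}{49}\right) = \frac{10}{49} \approx 0.20408$)
$Z{\left(C,l \right)} = 3 l$ ($Z{\left(C,l \right)} = \frac{l 15}{5} = \frac{15 l}{5} = 3 l$)
$K{\left(G \right)} = \sqrt{\frac{10}{49} + G}$ ($K{\left(G \right)} = \sqrt{G + \frac{10}{49}} = \sqrt{\frac{10}{49} + G}$)
$K{\left(-16 \right)} Z{\left(20,41 \right)} = \frac{\sqrt{10 + 49 \left(-16\right)}}{7} \cdot 3 \cdot 41 = \frac{\sqrt{10 - 784}}{7} \cdot 123 = \frac{\sqrt{-774}}{7} \cdot 123 = \frac{3 i \sqrt{86}}{7} \cdot 123 = \frac{369 i \sqrt{86}}{7}$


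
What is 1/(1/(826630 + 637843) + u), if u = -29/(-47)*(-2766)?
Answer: -1464473/2499388025 ≈ -0.00058593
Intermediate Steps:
u = -80214/47 (u = -29*(-1/47)*(-2766) = (29/47)*(-2766) = -80214/47 ≈ -1706.7)
1/(1/(826630 + 637843) + u) = 1/(1/(826630 + 637843) - 80214/47) = 1/(1/1464473 - 80214/47) = 1/(-2499388025/1464473) = -1464473/2499388025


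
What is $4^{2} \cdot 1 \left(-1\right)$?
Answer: $-16$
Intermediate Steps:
$4^{2} \cdot 1 \left(-1\right) = 16 \cdot 1 \left(-1\right) = 16 \left(-1\right) = -16$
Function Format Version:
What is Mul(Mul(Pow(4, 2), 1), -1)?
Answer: -16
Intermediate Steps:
Mul(Mul(Pow(4, 2), 1), -1) = Mul(Mul(16, 1), -1) = Mul(16, -1) = -16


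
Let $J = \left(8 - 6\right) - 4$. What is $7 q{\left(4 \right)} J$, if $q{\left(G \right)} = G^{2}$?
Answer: $-224$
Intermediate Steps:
$J = -2$ ($J = 2 - 4 = -2$)
$7 q{\left(4 \right)} J = 7 \cdot 4^{2} \left(-2\right) = 7 \cdot 16 \left(-2\right) = 112 \left(-2\right) = -224$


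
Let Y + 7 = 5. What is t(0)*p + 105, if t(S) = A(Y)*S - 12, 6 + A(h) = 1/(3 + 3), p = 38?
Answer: -351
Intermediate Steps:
Y = -2 (Y = -7 + 5 = -2)
A(h) = -35/6 (A(h) = -6 + 1/(3 + 3) = -6 + 1/6 = -35/6)
t(S) = -12 - 35*S/6 (t(S) = -35*S/6 - 12 = -12 - 35*S/6)
t(0)*p + 105 = (-12 - 35/6*0)*38 + 105 = (-12 + 0)*38 + 105 = -12*38 + 105 = -456 + 105 = -351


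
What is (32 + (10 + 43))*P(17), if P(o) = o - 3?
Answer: 1190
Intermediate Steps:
P(o) = -3 + o
(32 + (10 + 43))*P(17) = (32 + (10 + 43))*(-3 + 17) = (32 + 53)*14 = 85*14 = 1190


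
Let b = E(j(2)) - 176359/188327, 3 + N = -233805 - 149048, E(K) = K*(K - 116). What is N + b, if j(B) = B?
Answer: -72145236827/188327 ≈ -3.8309e+5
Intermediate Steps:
E(K) = K*(-116 + K)
N = -382856 (N = -3 + (-233805 - 149048) = -3 - 382853 = -382856)
b = -43114915/188327 (b = 2*(-116 + 2) - 176359/188327 = 2*(-114) - 176359*1/188327 = -228 - 176359/188327 = -43114915/188327 ≈ -228.94)
N + b = -382856 - 43114915/188327 = -72145236827/188327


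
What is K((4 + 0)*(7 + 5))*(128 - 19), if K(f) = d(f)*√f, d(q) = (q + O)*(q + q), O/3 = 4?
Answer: 2511360*√3 ≈ 4.3498e+6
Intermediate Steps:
O = 12 (O = 3*4 = 12)
d(q) = 2*q*(12 + q) (d(q) = (q + 12)*(q + q) = (12 + q)*(2*q) = 2*q*(12 + q))
K(f) = 2*f^(3/2)*(12 + f) (K(f) = (2*f*(12 + f))*√f = 2*f^(3/2)*(12 + f))
K((4 + 0)*(7 + 5))*(128 - 19) = (2*((4 + 0)*(7 + 5))^(3/2)*(12 + (4 + 0)*(7 + 5)))*(128 - 19) = (2*(4*12)^(3/2)*(12 + 4*12))*109 = (2*48^(3/2)*(12 + 48))*109 = (2*(192*√3)*60)*109 = (23040*√3)*109 = 2511360*√3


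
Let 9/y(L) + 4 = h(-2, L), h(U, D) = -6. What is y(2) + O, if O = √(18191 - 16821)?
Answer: -9/10 + √1370 ≈ 36.114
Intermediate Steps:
y(L) = -9/10 (y(L) = 9/(-4 - 6) = 9/(-10) = 9*(-⅒) = -9/10)
O = √1370 ≈ 37.013
y(2) + O = -9/10 + √1370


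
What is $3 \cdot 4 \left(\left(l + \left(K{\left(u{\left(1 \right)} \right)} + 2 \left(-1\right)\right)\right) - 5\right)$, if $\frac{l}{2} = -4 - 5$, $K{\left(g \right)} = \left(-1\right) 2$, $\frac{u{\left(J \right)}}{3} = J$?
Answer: $-324$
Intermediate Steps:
$u{\left(J \right)} = 3 J$
$K{\left(g \right)} = -2$
$l = -18$ ($l = 2 \left(-4 - 5\right) = 2 \left(-9\right) = -18$)
$3 \cdot 4 \left(\left(l + \left(K{\left(u{\left(1 \right)} \right)} + 2 \left(-1\right)\right)\right) - 5\right) = 3 \cdot 4 \left(\left(-18 + \left(-2 + 2 \left(-1\right)\right)\right) - 5\right) = 12 \left(\left(-18 - 4\right) - 5\right) = 12 \left(-22 - 5\right) = 12 \left(-27\right) = -324$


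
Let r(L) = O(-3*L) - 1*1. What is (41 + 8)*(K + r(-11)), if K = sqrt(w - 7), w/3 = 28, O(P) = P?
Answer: 1568 + 49*sqrt(77) ≈ 1998.0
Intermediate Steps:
w = 84 (w = 3*28 = 84)
K = sqrt(77) (K = sqrt(84 - 7) = sqrt(77) ≈ 8.7750)
r(L) = -1 - 3*L (r(L) = -3*L - 1*1 = -3*L - 1 = -1 - 3*L)
(41 + 8)*(K + r(-11)) = (41 + 8)*(sqrt(77) + (-1 - 3*(-11))) = 49*(sqrt(77) + (-1 + 33)) = 49*(sqrt(77) + 32) = 49*(32 + sqrt(77)) = 1568 + 49*sqrt(77)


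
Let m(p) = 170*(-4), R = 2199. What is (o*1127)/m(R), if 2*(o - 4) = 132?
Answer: -7889/68 ≈ -116.01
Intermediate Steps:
o = 70 (o = 4 + (½)*132 = 4 + 66 = 70)
m(p) = -680
(o*1127)/m(R) = (70*1127)/(-680) = 78890*(-1/680) = -7889/68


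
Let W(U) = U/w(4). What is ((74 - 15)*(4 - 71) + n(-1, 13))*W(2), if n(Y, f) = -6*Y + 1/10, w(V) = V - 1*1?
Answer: -39469/15 ≈ -2631.3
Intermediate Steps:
w(V) = -1 + V (w(V) = V - 1 = -1 + V)
W(U) = U/3 (W(U) = U/(-1 + 4) = U/3)
n(Y, f) = 1/10 - 6*Y (n(Y, f) = -6*Y + 1/10 = 1/10 - 6*Y)
((74 - 15)*(4 - 71) + n(-1, 13))*W(2) = ((74 - 15)*(4 - 71) + (1/10 - 6*(-1)))*((1/3)*2) = (59*(-67) + (1/10 + 6))*(2/3) = (-3953 + 61/10)*(2/3) = -39469/10*2/3 = -39469/15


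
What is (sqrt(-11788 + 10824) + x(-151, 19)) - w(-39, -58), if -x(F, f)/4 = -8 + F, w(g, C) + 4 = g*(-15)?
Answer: 55 + 2*I*sqrt(241) ≈ 55.0 + 31.048*I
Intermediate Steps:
w(g, C) = -4 - 15*g (w(g, C) = -4 + g*(-15) = -4 - 15*g)
x(F, f) = 32 - 4*F (x(F, f) = -4*(-8 + F) = 32 - 4*F)
(sqrt(-11788 + 10824) + x(-151, 19)) - w(-39, -58) = (sqrt(-11788 + 10824) + (32 - 4*(-151))) - (-4 - 15*(-39)) = (sqrt(-964) + (32 + 604)) - (-4 + 585) = (2*I*sqrt(241) + 636) - 1*581 = (636 + 2*I*sqrt(241)) - 581 = 55 + 2*I*sqrt(241)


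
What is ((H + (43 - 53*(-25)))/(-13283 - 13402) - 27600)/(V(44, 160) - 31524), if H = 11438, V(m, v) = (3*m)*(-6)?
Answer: 368259403/431176230 ≈ 0.85408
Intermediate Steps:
V(m, v) = -18*m
((H + (43 - 53*(-25)))/(-13283 - 13402) - 27600)/(V(44, 160) - 31524) = ((11438 + (43 - 53*(-25)))/(-13283 - 13402) - 27600)/(-18*44 - 31524) = ((11438 + (43 + 1325))/(-26685) - 27600)/(-792 - 31524) = ((11438 + 1368)*(-1/26685) - 27600)/(-32316) = (12806*(-1/26685) - 27600)*(-1/32316) = (-12806/26685 - 27600)*(-1/32316) = -736518806/26685*(-1/32316) = 368259403/431176230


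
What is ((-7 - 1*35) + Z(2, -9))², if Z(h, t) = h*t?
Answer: 3600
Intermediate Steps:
((-7 - 1*35) + Z(2, -9))² = ((-7 - 1*35) + 2*(-9))² = ((-7 - 35) - 18)² = (-42 - 18)² = (-60)² = 3600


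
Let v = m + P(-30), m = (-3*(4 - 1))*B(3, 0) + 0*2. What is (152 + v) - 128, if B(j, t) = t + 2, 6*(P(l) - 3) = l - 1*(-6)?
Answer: 5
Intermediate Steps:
P(l) = 4 + l/6 (P(l) = 3 + (l - 1*(-6))/6 = 3 + (l + 6)/6 = 3 + (6 + l)/6 = 3 + (1 + l/6) = 4 + l/6)
B(j, t) = 2 + t
m = -18 (m = (-3*(4 - 1))*(2 + 0) + 0*2 = -3*3*2 + 0 = -9*2 + 0 = -18 + 0 = -18)
v = -19 (v = -18 + (4 + (1/6)*(-30)) = -18 + (4 - 5) = -18 - 1 = -19)
(152 + v) - 128 = (152 - 19) - 128 = 133 - 128 = 5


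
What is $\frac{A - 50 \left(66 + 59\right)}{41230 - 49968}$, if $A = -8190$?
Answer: $\frac{7220}{4369} \approx 1.6526$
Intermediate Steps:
$\frac{A - 50 \left(66 + 59\right)}{41230 - 49968} = \frac{-8190 - 50 \left(66 + 59\right)}{41230 - 49968} = \frac{-8190 - 6250}{-8738} = \left(-8190 - 6250\right) \left(- \frac{1}{8738}\right) = \left(-14440\right) \left(- \frac{1}{8738}\right) = \frac{7220}{4369}$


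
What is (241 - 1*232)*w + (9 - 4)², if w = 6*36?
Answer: 1969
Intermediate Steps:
w = 216
(241 - 1*232)*w + (9 - 4)² = (241 - 1*232)*216 + (9 - 4)² = (241 - 232)*216 + 5² = 9*216 + 25 = 1944 + 25 = 1969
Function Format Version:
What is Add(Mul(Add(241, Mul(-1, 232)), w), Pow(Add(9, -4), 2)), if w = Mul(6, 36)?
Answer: 1969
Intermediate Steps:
w = 216
Add(Mul(Add(241, Mul(-1, 232)), w), Pow(Add(9, -4), 2)) = Add(Mul(Add(241, Mul(-1, 232)), 216), Pow(Add(9, -4), 2)) = Add(Mul(Add(241, -232), 216), Pow(5, 2)) = Add(Mul(9, 216), 25) = Add(1944, 25) = 1969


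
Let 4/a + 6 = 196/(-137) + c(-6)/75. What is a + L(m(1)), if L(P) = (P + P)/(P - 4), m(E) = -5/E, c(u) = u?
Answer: 33485/57879 ≈ 0.57853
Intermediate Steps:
L(P) = 2*P/(-4 + P) (L(P) = (2*P)/(-4 + P) = 2*P/(-4 + P))
a = -3425/6431 (a = 4/(-6 + (196/(-137) - 6/75)) = 4/(-6 + (196*(-1/137) - 6*1/75)) = 4/(-6 + (-196/137 - 2/25)) = 4/(-6 - 5174/3425) = 4/(-25724/3425) = 4*(-3425/25724) = -3425/6431 ≈ -0.53258)
a + L(m(1)) = -3425/6431 + 2*(-5/1)/(-4 - 5/1) = -3425/6431 + 2*(-5*1)/(-4 - 5*1) = -3425/6431 + 2*(-5)/(-4 - 5) = -3425/6431 + 2*(-5)/(-9) = -3425/6431 + 2*(-5)*(-⅑) = -3425/6431 + 10/9 = 33485/57879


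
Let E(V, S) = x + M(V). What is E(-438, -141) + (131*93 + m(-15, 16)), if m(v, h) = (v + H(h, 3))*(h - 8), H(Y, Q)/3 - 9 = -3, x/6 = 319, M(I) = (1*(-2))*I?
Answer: 14997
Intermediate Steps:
M(I) = -2*I
x = 1914 (x = 6*319 = 1914)
H(Y, Q) = 18 (H(Y, Q) = 27 + 3*(-3) = 27 - 9 = 18)
m(v, h) = (-8 + h)*(18 + v) (m(v, h) = (v + 18)*(h - 8) = (18 + v)*(-8 + h) = (-8 + h)*(18 + v))
E(V, S) = 1914 - 2*V
E(-438, -141) + (131*93 + m(-15, 16)) = (1914 - 2*(-438)) + (131*93 + (-144 - 8*(-15) + 18*16 + 16*(-15))) = (1914 + 876) + (12183 + (-144 + 120 + 288 - 240)) = 2790 + (12183 + 24) = 2790 + 12207 = 14997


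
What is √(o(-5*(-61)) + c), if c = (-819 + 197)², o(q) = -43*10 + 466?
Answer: 2*√96730 ≈ 622.03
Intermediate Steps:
o(q) = 36 (o(q) = -430 + 466 = 36)
c = 386884 (c = (-622)² = 386884)
√(o(-5*(-61)) + c) = √(36 + 386884) = √386920 = 2*√96730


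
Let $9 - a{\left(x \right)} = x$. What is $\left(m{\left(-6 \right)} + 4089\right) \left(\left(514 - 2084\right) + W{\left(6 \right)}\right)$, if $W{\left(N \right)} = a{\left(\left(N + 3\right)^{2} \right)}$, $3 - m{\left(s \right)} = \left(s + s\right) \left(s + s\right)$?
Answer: $-6482616$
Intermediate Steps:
$a{\left(x \right)} = 9 - x$
$m{\left(s \right)} = 3 - 4 s^{2}$ ($m{\left(s \right)} = 3 - \left(s + s\right) \left(s + s\right) = 3 - 2 s 2 s = 3 - 4 s^{2}$)
$W{\left(N \right)} = 9 - \left(3 + N\right)^{2}$ ($W{\left(N \right)} = 9 - \left(N + 3\right)^{2} = 9 - \left(3 + N\right)^{2}$)
$\left(m{\left(-6 \right)} + 4089\right) \left(\left(514 - 2084\right) + W{\left(6 \right)}\right) = \left(\left(3 - 4 \left(-6\right)^{2}\right) + 4089\right) \left(\left(514 - 2084\right) + \left(9 - \left(3 + 6\right)^{2}\right)\right) = \left(\left(3 - 144\right) + 4089\right) \left(-1570 + \left(9 - 9^{2}\right)\right) = \left(\left(3 - 144\right) + 4089\right) \left(-1570 + \left(9 - 81\right)\right) = \left(-141 + 4089\right) \left(-1570 + \left(9 - 81\right)\right) = 3948 \left(-1570 - 72\right) = 3948 \left(-1642\right) = -6482616$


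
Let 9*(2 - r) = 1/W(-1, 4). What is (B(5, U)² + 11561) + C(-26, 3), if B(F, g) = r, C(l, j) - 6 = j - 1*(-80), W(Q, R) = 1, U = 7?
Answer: 943939/81 ≈ 11654.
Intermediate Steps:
C(l, j) = 86 + j (C(l, j) = 6 + (j - 1*(-80)) = 6 + (j + 80) = 6 + (80 + j) = 86 + j)
r = 17/9 (r = 2 - ⅑/1 = 2 - ⅑*1 = 2 - ⅑ = 17/9 ≈ 1.8889)
B(F, g) = 17/9
(B(5, U)² + 11561) + C(-26, 3) = ((17/9)² + 11561) + (86 + 3) = (289/81 + 11561) + 89 = 936730/81 + 89 = 943939/81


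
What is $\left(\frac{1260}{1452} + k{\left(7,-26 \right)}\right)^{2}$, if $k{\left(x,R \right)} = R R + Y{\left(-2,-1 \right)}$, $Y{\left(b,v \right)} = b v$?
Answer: $\frac{6747472449}{14641} \approx 4.6086 \cdot 10^{5}$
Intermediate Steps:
$k{\left(x,R \right)} = 2 + R^{2}$ ($k{\left(x,R \right)} = R R - -2 = R^{2} + 2 = 2 + R^{2}$)
$\left(\frac{1260}{1452} + k{\left(7,-26 \right)}\right)^{2} = \left(\frac{1260}{1452} + \left(2 + \left(-26\right)^{2}\right)\right)^{2} = \left(1260 \cdot \frac{1}{1452} + \left(2 + 676\right)\right)^{2} = \left(\frac{105}{121} + 678\right)^{2} = \left(\frac{82143}{121}\right)^{2} = \frac{6747472449}{14641}$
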